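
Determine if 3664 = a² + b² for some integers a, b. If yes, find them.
8² + 60² (a=8, b=60)

Factorization: 3664 = 2^4 × 229
By Fermat: n is sum of two squares iff every prime p ≡ 3 (mod 4) appears to even power.
All primes ≡ 3 (mod 4) appear to even power.
Search a = 0, 1, 2, … for 3664 - a² a perfect square: first hit at a = 8: 3664 - 64 = 3600 = 60².
3664 = 8² + 60² = 64 + 3600 ✓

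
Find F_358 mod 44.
43

Matrix identity: Q^n = [[F_(n+1), F_n], [F_n, F_(n-1)]] with Q = [[1,1],[1,0]].
n = 358 = 101100110₂. Square-and-multiply, entries mod 44:
Q^1 = [[1,1],[1,0]]
Q^2 = (Q^1)² = [[2,1],[1,1]]
Q^5 = (Q^2)²·Q = [[8,5],[5,3]]
Q^11 = (Q^5)²·Q = [[12,1],[1,11]]
Q^22 = (Q^11)² = [[13,23],[23,34]]
Q^44 = (Q^22)² = [[38,25],[25,13]]
Q^89 = (Q^44)²·Q = [[0,1],[1,43]]
Q^179 = (Q^89)²·Q = [[0,1],[1,43]]
Q^358 = (Q^179)² = [[1,43],[43,2]]
F_358 mod 44 = Q^358[0][1] = 43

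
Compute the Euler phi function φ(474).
156

474 = 2 × 3 × 79
φ(n) = n × ∏(1 - 1/p) for each prime p dividing n
φ(474) = 474 × (1 - 1/2) × (1 - 1/3) × (1 - 1/79) = 156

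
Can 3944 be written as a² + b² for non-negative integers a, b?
10² + 62² (a=10, b=62)

Factorization: 3944 = 2^3 × 17 × 29
By Fermat: n is sum of two squares iff every prime p ≡ 3 (mod 4) appears to even power.
All primes ≡ 3 (mod 4) appear to even power.
Search a = 0, 1, 2, … for 3944 - a² a perfect square: first hit at a = 10: 3944 - 100 = 3844 = 62².
3944 = 10² + 62² = 100 + 3844 ✓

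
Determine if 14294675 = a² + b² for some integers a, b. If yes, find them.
Not possible

Factorization: 14294675 = 5^2 × 83^3
By Fermat: n is sum of two squares iff every prime p ≡ 3 (mod 4) appears to even power.
Prime(s) ≡ 3 (mod 4) with odd exponent: [(83, 3)]
Therefore 14294675 cannot be expressed as a² + b².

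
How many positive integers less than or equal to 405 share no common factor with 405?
216

405 = 3^4 × 5
φ(n) = n × ∏(1 - 1/p) for each prime p dividing n
φ(405) = 405 × (1 - 1/3) × (1 - 1/5) = 216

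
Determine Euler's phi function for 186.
60

186 = 2 × 3 × 31
φ(n) = n × ∏(1 - 1/p) for each prime p dividing n
φ(186) = 186 × (1 - 1/2) × (1 - 1/3) × (1 - 1/31) = 60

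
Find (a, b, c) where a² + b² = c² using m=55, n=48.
(721, 5280, 5329)

Euclid's formula: a = m² - n², b = 2mn, c = m² + n²
m = 55, n = 48
a = 55² - 48² = 3025 - 2304 = 721
b = 2 × 55 × 48 = 5280
c = 55² + 48² = 3025 + 2304 = 5329
Verification: 721² + 5280² = 519841 + 27878400 = 28398241 = 5329² ✓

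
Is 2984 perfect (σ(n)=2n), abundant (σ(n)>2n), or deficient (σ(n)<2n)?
deficient

Proper divisors of 2984: sum = 1 + 2 + 4 + 8 + 373 + 746 + 1492 = 2626
Since 2626 < 2984, 2984 is deficient.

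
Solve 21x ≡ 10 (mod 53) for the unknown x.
x ≡ 3 (mod 53)

gcd(21, 53) = 1, which divides 10, so solutions exist.
Find 21^(-1) mod 53 by the extended Euclidean algorithm:
53 = 2 × 21 + 11  ⟹  11 = (1)·53 + (-2)·21
21 = 1 × 11 + 10  ⟹  10 = (-1)·53 + (3)·21
11 = 1 × 10 + 1  ⟹  1 = (2)·53 + (-5)·21
So (-5)·21 ≡ 1 (mod 53), i.e. 21^(-1) ≡ -5 ≡ 48 (mod 53).
x ≡ 48 × 10 = 480 ≡ 3 (mod 53).
Check: 21 × 3 = 63 ≡ 10 (mod 53).
Unique solution: x ≡ 3 (mod 53)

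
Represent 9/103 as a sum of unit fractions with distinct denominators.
1/12 + 1/248 + 1/76632

Greedy algorithm:
9/103: ceiling(103/9) = 12, use 1/12
5/1236: ceiling(1236/5) = 248, use 1/248
1/76632: ceiling(76632/1) = 76632, use 1/76632
Result: 9/103 = 1/12 + 1/248 + 1/76632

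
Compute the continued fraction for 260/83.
[3; 7, 1, 1, 5]

Euclidean algorithm steps:
260 = 3 × 83 + 11
83 = 7 × 11 + 6
11 = 1 × 6 + 5
6 = 1 × 5 + 1
5 = 5 × 1 + 0
Continued fraction: [3; 7, 1, 1, 5]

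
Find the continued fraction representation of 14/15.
[0; 1, 14]

Euclidean algorithm steps:
14 = 0 × 15 + 14
15 = 1 × 14 + 1
14 = 14 × 1 + 0
Continued fraction: [0; 1, 14]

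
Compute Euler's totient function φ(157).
156

157 = 157
φ(n) = n × ∏(1 - 1/p) for each prime p dividing n
φ(157) = 157 × (1 - 1/157) = 156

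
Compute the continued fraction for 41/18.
[2; 3, 1, 1, 2]

Euclidean algorithm steps:
41 = 2 × 18 + 5
18 = 3 × 5 + 3
5 = 1 × 3 + 2
3 = 1 × 2 + 1
2 = 2 × 1 + 0
Continued fraction: [2; 3, 1, 1, 2]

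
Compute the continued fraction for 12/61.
[0; 5, 12]

Euclidean algorithm steps:
12 = 0 × 61 + 12
61 = 5 × 12 + 1
12 = 12 × 1 + 0
Continued fraction: [0; 5, 12]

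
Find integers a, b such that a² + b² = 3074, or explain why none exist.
7² + 55² (a=7, b=55)

Factorization: 3074 = 2 × 29 × 53
By Fermat: n is sum of two squares iff every prime p ≡ 3 (mod 4) appears to even power.
All primes ≡ 3 (mod 4) appear to even power.
Search a = 0, 1, 2, … for 3074 - a² a perfect square: first hit at a = 7: 3074 - 49 = 3025 = 55².
3074 = 7² + 55² = 49 + 3025 ✓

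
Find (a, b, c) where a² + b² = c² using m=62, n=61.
(123, 7564, 7565)

Euclid's formula: a = m² - n², b = 2mn, c = m² + n²
m = 62, n = 61
a = 62² - 61² = 3844 - 3721 = 123
b = 2 × 62 × 61 = 7564
c = 62² + 61² = 3844 + 3721 = 7565
Verification: 123² + 7564² = 15129 + 57214096 = 57229225 = 7565² ✓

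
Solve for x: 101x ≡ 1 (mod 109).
68

gcd(101, 109) = 1, so the inverse exists.
Extended Euclidean algorithm on (109, 101):
109 = 1 × 101 + 8  ⟹  8 = (1)·109 + (-1)·101
101 = 12 × 8 + 5  ⟹  5 = (-12)·109 + (13)·101
8 = 1 × 5 + 3  ⟹  3 = (13)·109 + (-14)·101
5 = 1 × 3 + 2  ⟹  2 = (-25)·109 + (27)·101
3 = 1 × 2 + 1  ⟹  1 = (38)·109 + (-41)·101
So (-41)·101 ≡ 1 (mod 109), i.e. 101^(-1) ≡ -41 ≡ 68 (mod 109).
Check: 101 × 68 = 6868 ≡ 1 (mod 109)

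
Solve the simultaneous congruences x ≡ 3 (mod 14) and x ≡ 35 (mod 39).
269

Using Chinese Remainder Theorem:
M = 14 × 39 = 546
M1 = 39, M2 = 14
y1 = 39^(-1) mod 14 = 9
y2 = 14^(-1) mod 39 = 14
x = (3×39×9 + 35×14×14) mod 546 = 269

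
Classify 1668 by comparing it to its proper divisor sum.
abundant

Proper divisors of 1668: sum = 1 + 2 + 3 + 4 + 6 + 12 + 139 + 278 + 417 + 556 + 834 = 2252
Since 2252 > 1668, 1668 is abundant.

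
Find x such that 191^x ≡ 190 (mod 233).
63

Baby-step giant-step with step n = ⌈√233⌉ = 16.
Baby steps 191^j mod 233 (j:value) for j=0..15: 0:1, 1:191, 2:133, 3:6, 4:214, 5:99, 6:36, 7:119, 8:128, 9:216, 10:15, 11:69, 12:131, 13:90, 14:181, 15:87.
Giant-step multiplier: 191^(-16) ≡ 191^(232-16) = 191^216 ≡ 148 (mod 233).
Giant steps γ_i = 190·148^i mod 233: γ_0=190, γ_1=160, γ_2=147, γ_3=87 (in table at j=15).
x = i·n + j = 3·16 + 15 = 63.
Check: 191^63 ≡ 190 (mod 233).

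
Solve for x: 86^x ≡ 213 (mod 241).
189

Baby-step giant-step with step n = ⌈√241⌉ = 16.
Baby steps 86^j mod 241 (j:value) for j=0..15: 0:1, 1:86, 2:166, 3:57, 4:82, 5:63, 6:116, 7:95, 8:217, 9:105, 10:113, 11:78, 12:201, 13:175, 14:108, 15:130.
Giant-step multiplier: 86^(-16) ≡ 86^(240-16) = 86^224 ≡ 100 (mod 241).
Giant steps γ_i = 213·100^i mod 241: γ_0=213, γ_1=92, γ_2=42, γ_3=103, γ_4=178, γ_5=207, γ_6=215, γ_7=51, γ_8=39, γ_9=44, γ_10=62, γ_11=175 (in table at j=13).
x = i·n + j = 11·16 + 13 = 189.
Check: 86^189 ≡ 213 (mod 241).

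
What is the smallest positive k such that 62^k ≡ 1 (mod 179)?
178

179 is prime, so ord(62) divides φ(179) = 178.
Divisors of 178: 1, 2, 89, 178.
Repeated squaring: 62^1 ≡ 62, 62^2 ≡ 85, 62^4 ≡ 65, 62^8 ≡ 108, 62^16 ≡ 29, 62^32 ≡ 125, 62^64 ≡ 52, 62^128 ≡ 19 (mod 179).
Test 62^d mod 179 for each divisor d in increasing order:
62^1 ≡ 62
62^2 ≡ 85
62^89 = 62^64·62^16·62^8·62^1 ≡ 178
62^178 = 62^128·62^32·62^16·62^2 ≡ 1  ← first divisor giving 1
The order is 178.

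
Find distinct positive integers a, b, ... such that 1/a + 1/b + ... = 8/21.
1/3 + 1/21

Greedy algorithm:
8/21: ceiling(21/8) = 3, use 1/3
1/21: ceiling(21/1) = 21, use 1/21
Result: 8/21 = 1/3 + 1/21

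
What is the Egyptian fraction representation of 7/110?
1/16 + 1/880

Greedy algorithm:
7/110: ceiling(110/7) = 16, use 1/16
1/880: ceiling(880/1) = 880, use 1/880
Result: 7/110 = 1/16 + 1/880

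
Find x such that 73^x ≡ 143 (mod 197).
158

Baby-step giant-step with step n = ⌈√197⌉ = 15.
Baby steps 73^j mod 197 (j:value) for j=0..14: 0:1, 1:73, 2:10, 3:139, 4:100, 5:11, 6:15, 7:110, 8:150, 9:115, 10:121, 11:165, 12:28, 13:74, 14:83.
Giant-step multiplier: 73^(-15) ≡ 73^(196-15) = 73^181 ≡ 119 (mod 197).
Giant steps γ_i = 143·119^i mod 197: γ_0=143, γ_1=75, γ_2=60, γ_3=48, γ_4=196, γ_5=78, γ_6=23, γ_7=176, γ_8=62, γ_9=89, γ_10=150 (in table at j=8).
x = i·n + j = 10·15 + 8 = 158.
Check: 73^158 ≡ 143 (mod 197).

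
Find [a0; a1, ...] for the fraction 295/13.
[22; 1, 2, 4]

Euclidean algorithm steps:
295 = 22 × 13 + 9
13 = 1 × 9 + 4
9 = 2 × 4 + 1
4 = 4 × 1 + 0
Continued fraction: [22; 1, 2, 4]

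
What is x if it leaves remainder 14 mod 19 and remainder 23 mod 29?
52

Using Chinese Remainder Theorem:
M = 19 × 29 = 551
M1 = 29, M2 = 19
y1 = 29^(-1) mod 19 = 2
y2 = 19^(-1) mod 29 = 26
x = (14×29×2 + 23×19×26) mod 551 = 52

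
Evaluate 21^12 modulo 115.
71

Repeated squaring. Binary of 12 = 1100.
21^1 ≡ 21 (mod 115); 21^2 ≡ 96 (mod 115); 21^4 ≡ 16 (mod 115); 21^8 ≡ 26 (mod 115)
21^12 = 21^4 × 21^8 ≡ 71 (mod 115)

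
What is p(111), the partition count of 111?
679903203

p(n) counts ways to write n as a sum of positive integers (order ignored).
Euler's pentagonal recurrence: p(k) = p(k-1) + p(k-2) - p(k-5) - p(k-7) + p(k-12) + p(k-15) - ... (offsets j(3j∓1)/2, signs ++--, p(0)=1, p(<0)=0).
DP table for k = 0..110: p(0)=1, p(1)=1, p(2)=2, p(3)=3, p(4)=5, p(5)=7, p(6)=11, p(7)=15, p(8)=22, p(9)=30, p(10)=42, p(11)=56, p(12)=77, p(13)=101, p(14)=135, p(15)=176, p(16)=231, p(17)=297, p(18)=385, p(19)=490, p(20)=627, p(21)=792, p(22)=1002, p(23)=1255, p(24)=1575, p(25)=1958, p(26)=2436, p(27)=3010, p(28)=3718, p(29)=4565, p(30)=5604, p(31)=6842, p(32)=8349, p(33)=10143, p(34)=12310, p(35)=14883, p(36)=17977, p(37)=21637, p(38)=26015, p(39)=31185, p(40)=37338, p(41)=44583, p(42)=53174, p(43)=63261, p(44)=75175, p(45)=89134, p(46)=105558, p(47)=124754, p(48)=147273, p(49)=173525, p(50)=204226, p(51)=239943, p(52)=281589, p(53)=329931, p(54)=386155, p(55)=451276, p(56)=526823, p(57)=614154, p(58)=715220, p(59)=831820, p(60)=966467, p(61)=1121505, p(62)=1300156, p(63)=1505499, p(64)=1741630, p(65)=2012558, p(66)=2323520, p(67)=2679689, p(68)=3087735, p(69)=3554345, p(70)=4087968, p(71)=4697205, p(72)=5392783, p(73)=6185689, p(74)=7089500, p(75)=8118264, p(76)=9289091, p(77)=10619863, p(78)=12132164, p(79)=13848650, p(80)=15796476, p(81)=18004327, p(82)=20506255, p(83)=23338469, p(84)=26543660, p(85)=30167357, p(86)=34262962, p(87)=38887673, p(88)=44108109, p(89)=49995925, p(90)=56634173, p(91)=64112359, p(92)=72533807, p(93)=82010177, p(94)=92669720, p(95)=104651419, p(96)=118114304, p(97)=133230930, p(98)=150198136, p(99)=169229875, p(100)=190569292, p(101)=214481126, p(102)=241265379, p(103)=271248950, p(104)=304801365, p(105)=342325709, p(106)=384276336, p(107)=431149389, p(108)=483502844, p(109)=541946240, p(110)=607163746.
Final step: p(111) = p(110) + p(109) - p(106) - p(104) + p(99) + p(96) - p(89) - p(85) + p(76) + p(71) - p(60) - p(54) + p(41) + p(34) - p(19) - p(11)
= 607163746 + 541946240 - 384276336 - 304801365 + 169229875 + 118114304 - 49995925 - 30167357 + 9289091 + 4697205 - 966467 - 386155 + 44583 + 12310 - 490 - 56
= 679903203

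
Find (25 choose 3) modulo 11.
1

Using Lucas' theorem:
Write n=25 and k=3 in base 11:
n in base 11: [2, 3]
k in base 11: [0, 3]
C(25,3) mod 11 = ∏ C(n_i, k_i) mod 11
Digit binomials (mod 11): C(2,0) = 1; C(3,3) = 1
Product: 1 × 1 = 1 ≡ 1 (mod 11)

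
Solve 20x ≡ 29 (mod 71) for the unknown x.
x ≡ 5 (mod 71)

gcd(20, 71) = 1, which divides 29, so solutions exist.
Find 20^(-1) mod 71 by the extended Euclidean algorithm:
71 = 3 × 20 + 11  ⟹  11 = (1)·71 + (-3)·20
20 = 1 × 11 + 9  ⟹  9 = (-1)·71 + (4)·20
11 = 1 × 9 + 2  ⟹  2 = (2)·71 + (-7)·20
9 = 4 × 2 + 1  ⟹  1 = (-9)·71 + (32)·20
So (32)·20 ≡ 1 (mod 71), i.e. 20^(-1) ≡ 32 (mod 71).
x ≡ 32 × 29 = 928 ≡ 5 (mod 71).
Check: 20 × 5 = 100 ≡ 29 (mod 71).
Unique solution: x ≡ 5 (mod 71)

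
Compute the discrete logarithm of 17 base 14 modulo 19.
4

Baby-step giant-step with step n = ⌈√19⌉ = 5.
Baby steps 14^j mod 19 (j:value) for j=0..4: 0:1, 1:14, 2:6, 3:8, 4:17.
h = 17 is already in the table at j=4, so x = 4.
Check: 14^4 ≡ 17 (mod 19).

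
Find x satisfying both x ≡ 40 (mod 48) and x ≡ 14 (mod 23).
520

Using Chinese Remainder Theorem:
M = 48 × 23 = 1104
M1 = 23, M2 = 48
y1 = 23^(-1) mod 48 = 23
y2 = 48^(-1) mod 23 = 12
x = (40×23×23 + 14×48×12) mod 1104 = 520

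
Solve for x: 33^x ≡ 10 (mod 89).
30

Baby-step giant-step with step n = ⌈√89⌉ = 10.
Baby steps 33^j mod 89 (j:value) for j=0..9: 0:1, 1:33, 2:21, 3:70, 4:85, 5:46, 6:5, 7:76, 8:16, 9:83.
Giant-step multiplier: 33^(-10) ≡ 33^(88-10) = 33^78 ≡ 40 (mod 89).
Giant steps γ_i = 10·40^i mod 89: γ_0=10, γ_1=44, γ_2=69, γ_3=1 (in table at j=0).
x = i·n + j = 3·10 + 0 = 30.
Check: 33^30 ≡ 10 (mod 89).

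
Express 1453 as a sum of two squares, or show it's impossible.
3² + 38² (a=3, b=38)

Factorization: 1453 = 1453
By Fermat: n is sum of two squares iff every prime p ≡ 3 (mod 4) appears to even power.
All primes ≡ 3 (mod 4) appear to even power.
Search a = 0, 1, 2, … for 1453 - a² a perfect square: first hit at a = 3: 1453 - 9 = 1444 = 38².
1453 = 3² + 38² = 9 + 1444 ✓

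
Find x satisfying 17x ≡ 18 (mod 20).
x ≡ 14 (mod 20)

gcd(17, 20) = 1, which divides 18, so solutions exist.
Find 17^(-1) mod 20 by the extended Euclidean algorithm:
20 = 1 × 17 + 3  ⟹  3 = (1)·20 + (-1)·17
17 = 5 × 3 + 2  ⟹  2 = (-5)·20 + (6)·17
3 = 1 × 2 + 1  ⟹  1 = (6)·20 + (-7)·17
So (-7)·17 ≡ 1 (mod 20), i.e. 17^(-1) ≡ -7 ≡ 13 (mod 20).
x ≡ 13 × 18 = 234 ≡ 14 (mod 20).
Check: 17 × 14 = 238 ≡ 18 (mod 20).
Unique solution: x ≡ 14 (mod 20)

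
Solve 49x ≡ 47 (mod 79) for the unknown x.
x ≡ 59 (mod 79)

gcd(49, 79) = 1, which divides 47, so solutions exist.
Find 49^(-1) mod 79 by the extended Euclidean algorithm:
79 = 1 × 49 + 30  ⟹  30 = (1)·79 + (-1)·49
49 = 1 × 30 + 19  ⟹  19 = (-1)·79 + (2)·49
30 = 1 × 19 + 11  ⟹  11 = (2)·79 + (-3)·49
19 = 1 × 11 + 8  ⟹  8 = (-3)·79 + (5)·49
11 = 1 × 8 + 3  ⟹  3 = (5)·79 + (-8)·49
8 = 2 × 3 + 2  ⟹  2 = (-13)·79 + (21)·49
3 = 1 × 2 + 1  ⟹  1 = (18)·79 + (-29)·49
So (-29)·49 ≡ 1 (mod 79), i.e. 49^(-1) ≡ -29 ≡ 50 (mod 79).
x ≡ 50 × 47 = 2350 ≡ 59 (mod 79).
Check: 49 × 59 = 2891 ≡ 47 (mod 79).
Unique solution: x ≡ 59 (mod 79)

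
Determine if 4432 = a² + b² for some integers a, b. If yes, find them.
36² + 56² (a=36, b=56)

Factorization: 4432 = 2^4 × 277
By Fermat: n is sum of two squares iff every prime p ≡ 3 (mod 4) appears to even power.
All primes ≡ 3 (mod 4) appear to even power.
Search a = 0, 1, 2, … for 4432 - a² a perfect square: first hit at a = 36: 4432 - 1296 = 3136 = 56².
4432 = 36² + 56² = 1296 + 3136 ✓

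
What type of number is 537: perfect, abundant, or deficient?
deficient

Proper divisors of 537: sum = 1 + 3 + 179 = 183
Since 183 < 537, 537 is deficient.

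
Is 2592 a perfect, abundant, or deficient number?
abundant

Proper divisors of 2592: sum = 1 + 2 + 3 + 4 + 6 + 8 + 9 + 12 + ... + 432 + 648 + 864 + 1296 (29 divisors) = 5031
Since 5031 > 2592, 2592 is abundant.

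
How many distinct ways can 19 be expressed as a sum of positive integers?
490

p(n) counts ways to write n as a sum of positive integers (order ignored).
Euler's pentagonal recurrence: p(k) = p(k-1) + p(k-2) - p(k-5) - p(k-7) + p(k-12) + p(k-15) - ... (offsets j(3j∓1)/2, signs ++--, p(0)=1, p(<0)=0).
DP table for k = 0..18: p(0)=1, p(1)=1, p(2)=2, p(3)=3, p(4)=5, p(5)=7, p(6)=11, p(7)=15, p(8)=22, p(9)=30, p(10)=42, p(11)=56, p(12)=77, p(13)=101, p(14)=135, p(15)=176, p(16)=231, p(17)=297, p(18)=385.
Final step: p(19) = p(18) + p(17) - p(14) - p(12) + p(7) + p(4)
= 385 + 297 - 135 - 77 + 15 + 5
= 490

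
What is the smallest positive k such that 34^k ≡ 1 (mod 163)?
81

163 is prime, so ord(34) divides φ(163) = 162.
Divisors of 162: 1, 2, 3, 6, 9, 18, 27, 54, 81, 162.
Repeated squaring: 34^1 ≡ 34, 34^2 ≡ 15, 34^4 ≡ 62, 34^8 ≡ 95, 34^16 ≡ 60, 34^32 ≡ 14, 34^64 ≡ 33, 34^128 ≡ 111 (mod 163).
Test 34^d mod 163 for each divisor d in increasing order:
34^1 ≡ 34
34^2 ≡ 15
34^3 = 34^2·34^1 ≡ 21
34^6 = 34^4·34^2 ≡ 115
34^9 = 34^8·34^1 ≡ 133
34^18 = 34^16·34^2 ≡ 85
34^27 = 34^16·34^8·34^2·34^1 ≡ 58
34^54 = 34^32·34^16·34^4·34^2 ≡ 104
34^81 = 34^64·34^16·34^1 ≡ 1  ← first divisor giving 1
The order is 81.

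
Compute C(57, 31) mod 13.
6

Using Lucas' theorem:
Write n=57 and k=31 in base 13:
n in base 13: [4, 5]
k in base 13: [2, 5]
C(57,31) mod 13 = ∏ C(n_i, k_i) mod 13
Digit binomials (mod 13): C(4,2) = 6; C(5,5) = 1
Product: 6 × 1 = 6 ≡ 6 (mod 13)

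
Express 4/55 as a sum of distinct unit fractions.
1/14 + 1/770

Greedy algorithm:
4/55: ceiling(55/4) = 14, use 1/14
1/770: ceiling(770/1) = 770, use 1/770
Result: 4/55 = 1/14 + 1/770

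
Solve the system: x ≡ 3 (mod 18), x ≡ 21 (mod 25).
21

Using Chinese Remainder Theorem:
M = 18 × 25 = 450
M1 = 25, M2 = 18
y1 = 25^(-1) mod 18 = 13
y2 = 18^(-1) mod 25 = 7
x = (3×25×13 + 21×18×7) mod 450 = 21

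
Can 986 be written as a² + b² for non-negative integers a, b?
5² + 31² (a=5, b=31)

Factorization: 986 = 2 × 17 × 29
By Fermat: n is sum of two squares iff every prime p ≡ 3 (mod 4) appears to even power.
All primes ≡ 3 (mod 4) appear to even power.
Search a = 0, 1, 2, … for 986 - a² a perfect square: first hit at a = 5: 986 - 25 = 961 = 31².
986 = 5² + 31² = 25 + 961 ✓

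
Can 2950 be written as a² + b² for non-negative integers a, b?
Not possible

Factorization: 2950 = 2 × 5^2 × 59
By Fermat: n is sum of two squares iff every prime p ≡ 3 (mod 4) appears to even power.
Prime(s) ≡ 3 (mod 4) with odd exponent: [(59, 1)]
Therefore 2950 cannot be expressed as a² + b².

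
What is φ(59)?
58

59 = 59
φ(n) = n × ∏(1 - 1/p) for each prime p dividing n
φ(59) = 59 × (1 - 1/59) = 58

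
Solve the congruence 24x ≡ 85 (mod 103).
x ≡ 25 (mod 103)

gcd(24, 103) = 1, which divides 85, so solutions exist.
Find 24^(-1) mod 103 by the extended Euclidean algorithm:
103 = 4 × 24 + 7  ⟹  7 = (1)·103 + (-4)·24
24 = 3 × 7 + 3  ⟹  3 = (-3)·103 + (13)·24
7 = 2 × 3 + 1  ⟹  1 = (7)·103 + (-30)·24
So (-30)·24 ≡ 1 (mod 103), i.e. 24^(-1) ≡ -30 ≡ 73 (mod 103).
x ≡ 73 × 85 = 6205 ≡ 25 (mod 103).
Check: 24 × 25 = 600 ≡ 85 (mod 103).
Unique solution: x ≡ 25 (mod 103)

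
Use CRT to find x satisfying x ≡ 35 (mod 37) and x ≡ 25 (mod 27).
997

Using Chinese Remainder Theorem:
M = 37 × 27 = 999
M1 = 27, M2 = 37
y1 = 27^(-1) mod 37 = 11
y2 = 37^(-1) mod 27 = 19
x = (35×27×11 + 25×37×19) mod 999 = 997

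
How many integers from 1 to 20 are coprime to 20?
8

20 = 2^2 × 5
φ(n) = n × ∏(1 - 1/p) for each prime p dividing n
φ(20) = 20 × (1 - 1/2) × (1 - 1/5) = 8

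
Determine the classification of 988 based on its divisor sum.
deficient

Proper divisors of 988: sum = 1 + 2 + 4 + 13 + 19 + 26 + 38 + 52 + 76 + 247 + 494 = 972
Since 972 < 988, 988 is deficient.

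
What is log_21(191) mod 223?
9

Baby-step giant-step with step n = ⌈√223⌉ = 15.
Baby steps 21^j mod 223 (j:value) for j=0..14: 0:1, 1:21, 2:218, 3:118, 4:25, 5:79, 6:98, 7:51, 8:179, 9:191, 10:220, 11:160, 12:15, 13:92, 14:148.
h = 191 is already in the table at j=9, so x = 9.
Check: 21^9 ≡ 191 (mod 223).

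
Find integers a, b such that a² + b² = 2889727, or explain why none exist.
Not possible

Factorization: 2889727 = 31^3 × 97
By Fermat: n is sum of two squares iff every prime p ≡ 3 (mod 4) appears to even power.
Prime(s) ≡ 3 (mod 4) with odd exponent: [(31, 3)]
Therefore 2889727 cannot be expressed as a² + b².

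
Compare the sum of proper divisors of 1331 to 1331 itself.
deficient

Proper divisors of 1331: sum = 1 + 11 + 121 = 133
Since 133 < 1331, 1331 is deficient.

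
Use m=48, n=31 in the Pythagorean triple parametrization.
(1343, 2976, 3265)

Euclid's formula: a = m² - n², b = 2mn, c = m² + n²
m = 48, n = 31
a = 48² - 31² = 2304 - 961 = 1343
b = 2 × 48 × 31 = 2976
c = 48² + 31² = 2304 + 961 = 3265
Verification: 1343² + 2976² = 1803649 + 8856576 = 10660225 = 3265² ✓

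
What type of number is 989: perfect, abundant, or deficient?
deficient

Proper divisors of 989: sum = 1 + 23 + 43 = 67
Since 67 < 989, 989 is deficient.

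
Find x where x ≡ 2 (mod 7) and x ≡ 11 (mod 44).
275

Using Chinese Remainder Theorem:
M = 7 × 44 = 308
M1 = 44, M2 = 7
y1 = 44^(-1) mod 7 = 4
y2 = 7^(-1) mod 44 = 19
x = (2×44×4 + 11×7×19) mod 308 = 275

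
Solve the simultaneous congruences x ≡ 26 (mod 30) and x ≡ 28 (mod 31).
896

Using Chinese Remainder Theorem:
M = 30 × 31 = 930
M1 = 31, M2 = 30
y1 = 31^(-1) mod 30 = 1
y2 = 30^(-1) mod 31 = 30
x = (26×31×1 + 28×30×30) mod 930 = 896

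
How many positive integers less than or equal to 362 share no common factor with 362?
180

362 = 2 × 181
φ(n) = n × ∏(1 - 1/p) for each prime p dividing n
φ(362) = 362 × (1 - 1/2) × (1 - 1/181) = 180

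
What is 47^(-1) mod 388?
355

gcd(47, 388) = 1, so the inverse exists.
Extended Euclidean algorithm on (388, 47):
388 = 8 × 47 + 12  ⟹  12 = (1)·388 + (-8)·47
47 = 3 × 12 + 11  ⟹  11 = (-3)·388 + (25)·47
12 = 1 × 11 + 1  ⟹  1 = (4)·388 + (-33)·47
So (-33)·47 ≡ 1 (mod 388), i.e. 47^(-1) ≡ -33 ≡ 355 (mod 388).
Check: 47 × 355 = 16685 ≡ 1 (mod 388)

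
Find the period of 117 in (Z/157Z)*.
78

157 is prime, so ord(117) divides φ(157) = 156.
Divisors of 156: 1, 2, 3, 4, 6, 12, 13, 26, 39, 52, 78, 156.
Repeated squaring: 117^1 ≡ 117, 117^2 ≡ 30, 117^4 ≡ 115, 117^8 ≡ 37, 117^16 ≡ 113, 117^32 ≡ 52, 117^64 ≡ 35, 117^128 ≡ 126 (mod 157).
Test 117^d mod 157 for each divisor d in increasing order:
117^1 ≡ 117
117^2 ≡ 30
117^3 = 117^2·117^1 ≡ 56
117^4 ≡ 115
117^6 = 117^4·117^2 ≡ 153
117^12 = 117^8·117^4 ≡ 16
117^13 = 117^8·117^4·117^1 ≡ 145
117^26 = 117^16·117^8·117^2 ≡ 144
117^39 = 117^32·117^4·117^2·117^1 ≡ 156
117^52 = 117^32·117^16·117^4 ≡ 12
117^78 = 117^64·117^8·117^4·117^2 ≡ 1  ← first divisor giving 1
The order is 78.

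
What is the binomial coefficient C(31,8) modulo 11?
9

Using Lucas' theorem:
Write n=31 and k=8 in base 11:
n in base 11: [2, 9]
k in base 11: [0, 8]
C(31,8) mod 11 = ∏ C(n_i, k_i) mod 11
Digit binomials (mod 11): C(2,0) = 1; C(9,8) = 9
Product: 1 × 9 = 9 ≡ 9 (mod 11)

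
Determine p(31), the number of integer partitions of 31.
6842

p(n) counts ways to write n as a sum of positive integers (order ignored).
Euler's pentagonal recurrence: p(k) = p(k-1) + p(k-2) - p(k-5) - p(k-7) + p(k-12) + p(k-15) - ... (offsets j(3j∓1)/2, signs ++--, p(0)=1, p(<0)=0).
DP table for k = 0..30: p(0)=1, p(1)=1, p(2)=2, p(3)=3, p(4)=5, p(5)=7, p(6)=11, p(7)=15, p(8)=22, p(9)=30, p(10)=42, p(11)=56, p(12)=77, p(13)=101, p(14)=135, p(15)=176, p(16)=231, p(17)=297, p(18)=385, p(19)=490, p(20)=627, p(21)=792, p(22)=1002, p(23)=1255, p(24)=1575, p(25)=1958, p(26)=2436, p(27)=3010, p(28)=3718, p(29)=4565, p(30)=5604.
Final step: p(31) = p(30) + p(29) - p(26) - p(24) + p(19) + p(16) - p(9) - p(5)
= 5604 + 4565 - 2436 - 1575 + 490 + 231 - 30 - 7
= 6842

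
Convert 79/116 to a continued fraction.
[0; 1, 2, 7, 2, 2]

Euclidean algorithm steps:
79 = 0 × 116 + 79
116 = 1 × 79 + 37
79 = 2 × 37 + 5
37 = 7 × 5 + 2
5 = 2 × 2 + 1
2 = 2 × 1 + 0
Continued fraction: [0; 1, 2, 7, 2, 2]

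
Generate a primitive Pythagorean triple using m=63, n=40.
(2369, 5040, 5569)

Euclid's formula: a = m² - n², b = 2mn, c = m² + n²
m = 63, n = 40
a = 63² - 40² = 3969 - 1600 = 2369
b = 2 × 63 × 40 = 5040
c = 63² + 40² = 3969 + 1600 = 5569
Verification: 2369² + 5040² = 5612161 + 25401600 = 31013761 = 5569² ✓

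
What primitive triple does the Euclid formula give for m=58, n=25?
(2739, 2900, 3989)

Euclid's formula: a = m² - n², b = 2mn, c = m² + n²
m = 58, n = 25
a = 58² - 25² = 3364 - 625 = 2739
b = 2 × 58 × 25 = 2900
c = 58² + 25² = 3364 + 625 = 3989
Verification: 2739² + 2900² = 7502121 + 8410000 = 15912121 = 3989² ✓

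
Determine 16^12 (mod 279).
163

Repeated squaring. Binary of 12 = 1100.
16^1 ≡ 16 (mod 279); 16^2 ≡ 256 (mod 279); 16^4 ≡ 250 (mod 279); 16^8 ≡ 4 (mod 279)
16^12 = 16^4 × 16^8 ≡ 163 (mod 279)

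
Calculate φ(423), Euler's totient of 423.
276

423 = 3^2 × 47
φ(n) = n × ∏(1 - 1/p) for each prime p dividing n
φ(423) = 423 × (1 - 1/3) × (1 - 1/47) = 276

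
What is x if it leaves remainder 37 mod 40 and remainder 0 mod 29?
957

Using Chinese Remainder Theorem:
M = 40 × 29 = 1160
M1 = 29, M2 = 40
y1 = 29^(-1) mod 40 = 29
y2 = 40^(-1) mod 29 = 8
x = (37×29×29 + 0×40×8) mod 1160 = 957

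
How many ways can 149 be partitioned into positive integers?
37027355200

p(n) counts ways to write n as a sum of positive integers (order ignored).
Euler's pentagonal recurrence: p(k) = p(k-1) + p(k-2) - p(k-5) - p(k-7) + p(k-12) + p(k-15) - ... (offsets j(3j∓1)/2, signs ++--, p(0)=1, p(<0)=0).
DP table for k = 0..148: p(0)=1, p(1)=1, p(2)=2, p(3)=3, p(4)=5, p(5)=7, p(6)=11, p(7)=15, p(8)=22, p(9)=30, p(10)=42, p(11)=56, p(12)=77, p(13)=101, p(14)=135, p(15)=176, p(16)=231, p(17)=297, p(18)=385, p(19)=490, p(20)=627, p(21)=792, p(22)=1002, p(23)=1255, p(24)=1575, p(25)=1958, p(26)=2436, p(27)=3010, p(28)=3718, p(29)=4565, p(30)=5604, p(31)=6842, p(32)=8349, p(33)=10143, p(34)=12310, p(35)=14883, p(36)=17977, p(37)=21637, p(38)=26015, p(39)=31185, p(40)=37338, p(41)=44583, p(42)=53174, p(43)=63261, p(44)=75175, p(45)=89134, p(46)=105558, p(47)=124754, p(48)=147273, p(49)=173525, p(50)=204226, p(51)=239943, p(52)=281589, p(53)=329931, p(54)=386155, p(55)=451276, p(56)=526823, p(57)=614154, p(58)=715220, p(59)=831820, p(60)=966467, p(61)=1121505, p(62)=1300156, p(63)=1505499, p(64)=1741630, p(65)=2012558, p(66)=2323520, p(67)=2679689, p(68)=3087735, p(69)=3554345, p(70)=4087968, p(71)=4697205, p(72)=5392783, p(73)=6185689, p(74)=7089500, p(75)=8118264, p(76)=9289091, p(77)=10619863, p(78)=12132164, p(79)=13848650, p(80)=15796476, p(81)=18004327, p(82)=20506255, p(83)=23338469, p(84)=26543660, p(85)=30167357, p(86)=34262962, p(87)=38887673, p(88)=44108109, p(89)=49995925, p(90)=56634173, p(91)=64112359, p(92)=72533807, p(93)=82010177, p(94)=92669720, p(95)=104651419, p(96)=118114304, p(97)=133230930, p(98)=150198136, p(99)=169229875, p(100)=190569292, p(101)=214481126, p(102)=241265379, p(103)=271248950, p(104)=304801365, p(105)=342325709, p(106)=384276336, p(107)=431149389, p(108)=483502844, p(109)=541946240, p(110)=607163746, p(111)=679903203, p(112)=761002156, p(113)=851376628, p(114)=952050665, p(115)=1064144451, p(116)=1188908248, p(117)=1327710076, p(118)=1482074143, p(119)=1653668665, p(120)=1844349560, p(121)=2056148051, p(122)=2291320912, p(123)=2552338241, p(124)=2841940500, p(125)=3163127352, p(126)=3519222692, p(127)=3913864295, p(128)=4351078600, p(129)=4835271870, p(130)=5371315400, p(131)=5964539504, p(132)=6620830889, p(133)=7346629512, p(134)=8149040695, p(135)=9035836076, p(136)=10015581680, p(137)=11097645016, p(138)=12292341831, p(139)=13610949895, p(140)=15065878135, p(141)=16670689208, p(142)=18440293320, p(143)=20390982757, p(144)=22540654445, p(145)=24908858009, p(146)=27517052599, p(147)=30388671978, p(148)=33549419497.
Final step: p(149) = p(148) + p(147) - p(144) - p(142) + p(137) + p(134) - p(127) - p(123) + p(114) + p(109) - p(98) - p(92) + p(79) + p(72) - p(57) - p(49) + p(32) + p(23) - p(4)
= 33549419497 + 30388671978 - 22540654445 - 18440293320 + 11097645016 + 8149040695 - 3913864295 - 2552338241 + 952050665 + 541946240 - 150198136 - 72533807 + 13848650 + 5392783 - 614154 - 173525 + 8349 + 1255 - 5
= 37027355200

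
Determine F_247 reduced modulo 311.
194

Matrix identity: Q^n = [[F_(n+1), F_n], [F_n, F_(n-1)]] with Q = [[1,1],[1,0]].
n = 247 = 11110111₂. Square-and-multiply, entries mod 311:
Q^1 = [[1,1],[1,0]]
Q^3 = (Q^1)²·Q = [[3,2],[2,1]]
Q^7 = (Q^3)²·Q = [[21,13],[13,8]]
Q^15 = (Q^7)²·Q = [[54,299],[299,66]]
Q^30 = (Q^15)² = [[261,115],[115,146]]
Q^61 = (Q^30)²·Q = [[19,175],[175,155]]
Q^123 = (Q^61)²·Q = [[169,197],[197,283]]
Q^247 = (Q^123)²·Q = [[292,194],[194,98]]
F_247 mod 311 = Q^247[0][1] = 194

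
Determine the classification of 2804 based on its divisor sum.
deficient

Proper divisors of 2804: sum = 1 + 2 + 4 + 701 + 1402 = 2110
Since 2110 < 2804, 2804 is deficient.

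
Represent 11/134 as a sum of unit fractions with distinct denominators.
1/13 + 1/194 + 1/84487

Greedy algorithm:
11/134: ceiling(134/11) = 13, use 1/13
9/1742: ceiling(1742/9) = 194, use 1/194
1/84487: ceiling(84487/1) = 84487, use 1/84487
Result: 11/134 = 1/13 + 1/194 + 1/84487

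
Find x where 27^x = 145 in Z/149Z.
112

Baby-step giant-step with step n = ⌈√149⌉ = 13.
Baby steps 27^j mod 149 (j:value) for j=0..12: 0:1, 1:27, 2:133, 3:15, 4:107, 5:58, 6:76, 7:115, 8:125, 9:97, 10:86, 11:87, 12:114.
Giant-step multiplier: 27^(-13) ≡ 27^(148-13) = 27^135 ≡ 111 (mod 149).
Giant steps γ_i = 145·111^i mod 149: γ_0=145, γ_1=3, γ_2=35, γ_3=11, γ_4=29, γ_5=90, γ_6=7, γ_7=32, γ_8=125 (in table at j=8).
x = i·n + j = 8·13 + 8 = 112.
Check: 27^112 ≡ 145 (mod 149).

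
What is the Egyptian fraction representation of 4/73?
1/19 + 1/463 + 1/321091 + 1/206198539471

Greedy algorithm:
4/73: ceiling(73/4) = 19, use 1/19
3/1387: ceiling(1387/3) = 463, use 1/463
2/642181: ceiling(642181/2) = 321091, use 1/321091
1/206198539471: ceiling(206198539471/1) = 206198539471, use 1/206198539471
Result: 4/73 = 1/19 + 1/463 + 1/321091 + 1/206198539471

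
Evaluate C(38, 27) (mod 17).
0

Using Lucas' theorem:
Write n=38 and k=27 in base 17:
n in base 17: [2, 4]
k in base 17: [1, 10]
C(38,27) mod 17 = ∏ C(n_i, k_i) mod 17
Digit binomials (mod 17): C(2,1) = 2; C(4,10) = 0 (k_i > n_i)
Product: 2 × 0 = 0 ≡ 0 (mod 17)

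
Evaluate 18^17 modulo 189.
135

Repeated squaring. Binary of 17 = 10001.
18^1 ≡ 18 (mod 189); 18^2 ≡ 135 (mod 189); 18^4 ≡ 81 (mod 189); 18^8 ≡ 135 (mod 189); 18^16 ≡ 81 (mod 189)
18^17 = 18^1 × 18^16 ≡ 135 (mod 189)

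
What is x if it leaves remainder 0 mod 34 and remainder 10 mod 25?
510

Using Chinese Remainder Theorem:
M = 34 × 25 = 850
M1 = 25, M2 = 34
y1 = 25^(-1) mod 34 = 15
y2 = 34^(-1) mod 25 = 14
x = (0×25×15 + 10×34×14) mod 850 = 510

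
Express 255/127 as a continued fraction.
[2; 127]

Euclidean algorithm steps:
255 = 2 × 127 + 1
127 = 127 × 1 + 0
Continued fraction: [2; 127]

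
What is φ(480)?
128

480 = 2^5 × 3 × 5
φ(n) = n × ∏(1 - 1/p) for each prime p dividing n
φ(480) = 480 × (1 - 1/2) × (1 - 1/3) × (1 - 1/5) = 128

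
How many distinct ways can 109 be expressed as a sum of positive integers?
541946240

p(n) counts ways to write n as a sum of positive integers (order ignored).
Euler's pentagonal recurrence: p(k) = p(k-1) + p(k-2) - p(k-5) - p(k-7) + p(k-12) + p(k-15) - ... (offsets j(3j∓1)/2, signs ++--, p(0)=1, p(<0)=0).
DP table for k = 0..108: p(0)=1, p(1)=1, p(2)=2, p(3)=3, p(4)=5, p(5)=7, p(6)=11, p(7)=15, p(8)=22, p(9)=30, p(10)=42, p(11)=56, p(12)=77, p(13)=101, p(14)=135, p(15)=176, p(16)=231, p(17)=297, p(18)=385, p(19)=490, p(20)=627, p(21)=792, p(22)=1002, p(23)=1255, p(24)=1575, p(25)=1958, p(26)=2436, p(27)=3010, p(28)=3718, p(29)=4565, p(30)=5604, p(31)=6842, p(32)=8349, p(33)=10143, p(34)=12310, p(35)=14883, p(36)=17977, p(37)=21637, p(38)=26015, p(39)=31185, p(40)=37338, p(41)=44583, p(42)=53174, p(43)=63261, p(44)=75175, p(45)=89134, p(46)=105558, p(47)=124754, p(48)=147273, p(49)=173525, p(50)=204226, p(51)=239943, p(52)=281589, p(53)=329931, p(54)=386155, p(55)=451276, p(56)=526823, p(57)=614154, p(58)=715220, p(59)=831820, p(60)=966467, p(61)=1121505, p(62)=1300156, p(63)=1505499, p(64)=1741630, p(65)=2012558, p(66)=2323520, p(67)=2679689, p(68)=3087735, p(69)=3554345, p(70)=4087968, p(71)=4697205, p(72)=5392783, p(73)=6185689, p(74)=7089500, p(75)=8118264, p(76)=9289091, p(77)=10619863, p(78)=12132164, p(79)=13848650, p(80)=15796476, p(81)=18004327, p(82)=20506255, p(83)=23338469, p(84)=26543660, p(85)=30167357, p(86)=34262962, p(87)=38887673, p(88)=44108109, p(89)=49995925, p(90)=56634173, p(91)=64112359, p(92)=72533807, p(93)=82010177, p(94)=92669720, p(95)=104651419, p(96)=118114304, p(97)=133230930, p(98)=150198136, p(99)=169229875, p(100)=190569292, p(101)=214481126, p(102)=241265379, p(103)=271248950, p(104)=304801365, p(105)=342325709, p(106)=384276336, p(107)=431149389, p(108)=483502844.
Final step: p(109) = p(108) + p(107) - p(104) - p(102) + p(97) + p(94) - p(87) - p(83) + p(74) + p(69) - p(58) - p(52) + p(39) + p(32) - p(17) - p(9)
= 483502844 + 431149389 - 304801365 - 241265379 + 133230930 + 92669720 - 38887673 - 23338469 + 7089500 + 3554345 - 715220 - 281589 + 31185 + 8349 - 297 - 30
= 541946240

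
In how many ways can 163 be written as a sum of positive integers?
142798995930

p(n) counts ways to write n as a sum of positive integers (order ignored).
Euler's pentagonal recurrence: p(k) = p(k-1) + p(k-2) - p(k-5) - p(k-7) + p(k-12) + p(k-15) - ... (offsets j(3j∓1)/2, signs ++--, p(0)=1, p(<0)=0).
DP table for k = 0..162: p(0)=1, p(1)=1, p(2)=2, p(3)=3, p(4)=5, p(5)=7, p(6)=11, p(7)=15, p(8)=22, p(9)=30, p(10)=42, p(11)=56, p(12)=77, p(13)=101, p(14)=135, p(15)=176, p(16)=231, p(17)=297, p(18)=385, p(19)=490, p(20)=627, p(21)=792, p(22)=1002, p(23)=1255, p(24)=1575, p(25)=1958, p(26)=2436, p(27)=3010, p(28)=3718, p(29)=4565, p(30)=5604, p(31)=6842, p(32)=8349, p(33)=10143, p(34)=12310, p(35)=14883, p(36)=17977, p(37)=21637, p(38)=26015, p(39)=31185, p(40)=37338, p(41)=44583, p(42)=53174, p(43)=63261, p(44)=75175, p(45)=89134, p(46)=105558, p(47)=124754, p(48)=147273, p(49)=173525, p(50)=204226, p(51)=239943, p(52)=281589, p(53)=329931, p(54)=386155, p(55)=451276, p(56)=526823, p(57)=614154, p(58)=715220, p(59)=831820, p(60)=966467, p(61)=1121505, p(62)=1300156, p(63)=1505499, p(64)=1741630, p(65)=2012558, p(66)=2323520, p(67)=2679689, p(68)=3087735, p(69)=3554345, p(70)=4087968, p(71)=4697205, p(72)=5392783, p(73)=6185689, p(74)=7089500, p(75)=8118264, p(76)=9289091, p(77)=10619863, p(78)=12132164, p(79)=13848650, p(80)=15796476, p(81)=18004327, p(82)=20506255, p(83)=23338469, p(84)=26543660, p(85)=30167357, p(86)=34262962, p(87)=38887673, p(88)=44108109, p(89)=49995925, p(90)=56634173, p(91)=64112359, p(92)=72533807, p(93)=82010177, p(94)=92669720, p(95)=104651419, p(96)=118114304, p(97)=133230930, p(98)=150198136, p(99)=169229875, p(100)=190569292, p(101)=214481126, p(102)=241265379, p(103)=271248950, p(104)=304801365, p(105)=342325709, p(106)=384276336, p(107)=431149389, p(108)=483502844, p(109)=541946240, p(110)=607163746, p(111)=679903203, p(112)=761002156, p(113)=851376628, p(114)=952050665, p(115)=1064144451, p(116)=1188908248, p(117)=1327710076, p(118)=1482074143, p(119)=1653668665, p(120)=1844349560, p(121)=2056148051, p(122)=2291320912, p(123)=2552338241, p(124)=2841940500, p(125)=3163127352, p(126)=3519222692, p(127)=3913864295, p(128)=4351078600, p(129)=4835271870, p(130)=5371315400, p(131)=5964539504, p(132)=6620830889, p(133)=7346629512, p(134)=8149040695, p(135)=9035836076, p(136)=10015581680, p(137)=11097645016, p(138)=12292341831, p(139)=13610949895, p(140)=15065878135, p(141)=16670689208, p(142)=18440293320, p(143)=20390982757, p(144)=22540654445, p(145)=24908858009, p(146)=27517052599, p(147)=30388671978, p(148)=33549419497, p(149)=37027355200, p(150)=40853235313, p(151)=45060624582, p(152)=49686288421, p(153)=54770336324, p(154)=60356673280, p(155)=66493182097, p(156)=73232243759, p(157)=80630964769, p(158)=88751778802, p(159)=97662728555, p(160)=107438159466, p(161)=118159068427, p(162)=129913904637.
Final step: p(163) = p(162) + p(161) - p(158) - p(156) + p(151) + p(148) - p(141) - p(137) + p(128) + p(123) - p(112) - p(106) + p(93) + p(86) - p(71) - p(63) + p(46) + p(37) - p(18) - p(8)
= 129913904637 + 118159068427 - 88751778802 - 73232243759 + 45060624582 + 33549419497 - 16670689208 - 11097645016 + 4351078600 + 2552338241 - 761002156 - 384276336 + 82010177 + 34262962 - 4697205 - 1505499 + 105558 + 21637 - 385 - 22
= 142798995930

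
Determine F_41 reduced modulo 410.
1

Matrix identity: Q^n = [[F_(n+1), F_n], [F_n, F_(n-1)]] with Q = [[1,1],[1,0]].
n = 41 = 101001₂. Square-and-multiply, entries mod 410:
Q^1 = [[1,1],[1,0]]
Q^2 = (Q^1)² = [[2,1],[1,1]]
Q^5 = (Q^2)²·Q = [[8,5],[5,3]]
Q^10 = (Q^5)² = [[89,55],[55,34]]
Q^20 = (Q^10)² = [[286,205],[205,81]]
Q^41 = (Q^20)²·Q = [[206,1],[1,205]]
F_41 mod 410 = Q^41[0][1] = 1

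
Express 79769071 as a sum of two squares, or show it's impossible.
Not possible

Factorization: 79769071 = 73 × 103^3
By Fermat: n is sum of two squares iff every prime p ≡ 3 (mod 4) appears to even power.
Prime(s) ≡ 3 (mod 4) with odd exponent: [(103, 3)]
Therefore 79769071 cannot be expressed as a² + b².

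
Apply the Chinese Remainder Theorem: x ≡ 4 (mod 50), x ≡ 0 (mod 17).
204

Using Chinese Remainder Theorem:
M = 50 × 17 = 850
M1 = 17, M2 = 50
y1 = 17^(-1) mod 50 = 3
y2 = 50^(-1) mod 17 = 16
x = (4×17×3 + 0×50×16) mod 850 = 204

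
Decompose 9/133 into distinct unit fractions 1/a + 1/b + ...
1/15 + 1/998 + 1/1991010

Greedy algorithm:
9/133: ceiling(133/9) = 15, use 1/15
2/1995: ceiling(1995/2) = 998, use 1/998
1/1991010: ceiling(1991010/1) = 1991010, use 1/1991010
Result: 9/133 = 1/15 + 1/998 + 1/1991010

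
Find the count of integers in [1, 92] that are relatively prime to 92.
44

92 = 2^2 × 23
φ(n) = n × ∏(1 - 1/p) for each prime p dividing n
φ(92) = 92 × (1 - 1/2) × (1 - 1/23) = 44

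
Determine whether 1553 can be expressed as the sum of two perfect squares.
23² + 32² (a=23, b=32)

Factorization: 1553 = 1553
By Fermat: n is sum of two squares iff every prime p ≡ 3 (mod 4) appears to even power.
All primes ≡ 3 (mod 4) appear to even power.
Search a = 0, 1, 2, … for 1553 - a² a perfect square: first hit at a = 23: 1553 - 529 = 1024 = 32².
1553 = 23² + 32² = 529 + 1024 ✓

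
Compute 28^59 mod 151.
67

Repeated squaring. Binary of 59 = 111011.
28^1 ≡ 28 (mod 151); 28^2 ≡ 29 (mod 151); 28^4 ≡ 86 (mod 151); 28^8 ≡ 148 (mod 151); 28^16 ≡ 9 (mod 151); 28^32 ≡ 81 (mod 151)
28^59 = 28^1 × 28^2 × 28^8 × 28^16 × 28^32 ≡ 67 (mod 151)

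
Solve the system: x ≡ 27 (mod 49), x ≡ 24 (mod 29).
517

Using Chinese Remainder Theorem:
M = 49 × 29 = 1421
M1 = 29, M2 = 49
y1 = 29^(-1) mod 49 = 22
y2 = 49^(-1) mod 29 = 16
x = (27×29×22 + 24×49×16) mod 1421 = 517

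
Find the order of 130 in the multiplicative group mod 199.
99

199 is prime, so ord(130) divides φ(199) = 198.
Divisors of 198: 1, 2, 3, 6, 9, 11, 18, 22, 33, 66, 99, 198.
Repeated squaring: 130^1 ≡ 130, 130^2 ≡ 184, 130^4 ≡ 26, 130^8 ≡ 79, 130^16 ≡ 72, 130^32 ≡ 10, 130^64 ≡ 100, 130^128 ≡ 50 (mod 199).
Test 130^d mod 199 for each divisor d in increasing order:
130^1 ≡ 130
130^2 ≡ 184
130^3 = 130^2·130^1 ≡ 40
130^6 = 130^4·130^2 ≡ 8
130^9 = 130^8·130^1 ≡ 121
130^11 = 130^8·130^2·130^1 ≡ 175
130^18 = 130^16·130^2 ≡ 114
130^22 = 130^16·130^4·130^2 ≡ 178
130^33 = 130^32·130^1 ≡ 106
130^66 = 130^64·130^2 ≡ 92
130^99 = 130^64·130^32·130^2·130^1 ≡ 1  ← first divisor giving 1
The order is 99.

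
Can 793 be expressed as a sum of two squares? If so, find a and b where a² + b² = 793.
3² + 28² (a=3, b=28)

Factorization: 793 = 13 × 61
By Fermat: n is sum of two squares iff every prime p ≡ 3 (mod 4) appears to even power.
All primes ≡ 3 (mod 4) appear to even power.
Search a = 0, 1, 2, … for 793 - a² a perfect square: first hit at a = 3: 793 - 9 = 784 = 28².
793 = 3² + 28² = 9 + 784 ✓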